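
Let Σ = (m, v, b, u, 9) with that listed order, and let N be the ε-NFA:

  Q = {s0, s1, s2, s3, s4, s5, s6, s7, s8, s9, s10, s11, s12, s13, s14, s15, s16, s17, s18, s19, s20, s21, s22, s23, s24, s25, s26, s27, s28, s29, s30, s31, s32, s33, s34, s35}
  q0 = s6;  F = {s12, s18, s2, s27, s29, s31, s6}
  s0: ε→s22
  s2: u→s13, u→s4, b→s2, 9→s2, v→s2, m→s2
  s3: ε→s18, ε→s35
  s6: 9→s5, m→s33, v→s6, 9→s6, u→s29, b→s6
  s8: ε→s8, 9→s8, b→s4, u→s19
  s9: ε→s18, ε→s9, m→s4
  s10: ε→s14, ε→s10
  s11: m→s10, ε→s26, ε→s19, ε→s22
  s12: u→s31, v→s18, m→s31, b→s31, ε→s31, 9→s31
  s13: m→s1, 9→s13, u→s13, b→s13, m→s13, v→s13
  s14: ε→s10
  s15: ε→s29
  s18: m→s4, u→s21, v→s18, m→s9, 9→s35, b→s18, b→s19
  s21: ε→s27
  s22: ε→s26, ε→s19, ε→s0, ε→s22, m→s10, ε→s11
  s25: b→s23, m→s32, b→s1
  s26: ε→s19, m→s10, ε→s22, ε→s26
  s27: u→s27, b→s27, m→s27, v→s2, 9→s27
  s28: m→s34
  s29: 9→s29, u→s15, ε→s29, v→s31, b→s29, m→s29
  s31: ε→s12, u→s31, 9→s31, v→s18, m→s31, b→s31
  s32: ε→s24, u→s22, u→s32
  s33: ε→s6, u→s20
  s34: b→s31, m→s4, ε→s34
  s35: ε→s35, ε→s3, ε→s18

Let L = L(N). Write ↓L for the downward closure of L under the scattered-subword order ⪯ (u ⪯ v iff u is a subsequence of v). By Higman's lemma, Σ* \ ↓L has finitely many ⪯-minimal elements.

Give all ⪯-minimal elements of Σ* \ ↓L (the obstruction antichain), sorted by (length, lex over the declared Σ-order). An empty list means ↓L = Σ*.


Antichain: [uvvuvu].

|Q|=36, |F|=7, |δ|=92 (31 ε).
min D↑ (7 st, q0=0, F={6}): 0:m→0,v→0,b→0,u→1,9→0 1:m→1,v→2,b→1,u→1,9→1 2:m→2,v→3,b→2,u→2,9→2 3:m→3,v→3,b→3,u→4,9→3 4:m→4,v→5,b→4,u→4,9→4 5:m→5,v→5,b→5,u→6,9→5 6:m→6,v→6,b→6,u→6,9→6 (ε-aug+det+¬).
'uvvuvu': N↓-sim [19, 16, 13, 11, 6, 4, 3] end={s1,s13,s4} — reject; 6/6 deletions ∈↓L.
1 minimals (antichain).


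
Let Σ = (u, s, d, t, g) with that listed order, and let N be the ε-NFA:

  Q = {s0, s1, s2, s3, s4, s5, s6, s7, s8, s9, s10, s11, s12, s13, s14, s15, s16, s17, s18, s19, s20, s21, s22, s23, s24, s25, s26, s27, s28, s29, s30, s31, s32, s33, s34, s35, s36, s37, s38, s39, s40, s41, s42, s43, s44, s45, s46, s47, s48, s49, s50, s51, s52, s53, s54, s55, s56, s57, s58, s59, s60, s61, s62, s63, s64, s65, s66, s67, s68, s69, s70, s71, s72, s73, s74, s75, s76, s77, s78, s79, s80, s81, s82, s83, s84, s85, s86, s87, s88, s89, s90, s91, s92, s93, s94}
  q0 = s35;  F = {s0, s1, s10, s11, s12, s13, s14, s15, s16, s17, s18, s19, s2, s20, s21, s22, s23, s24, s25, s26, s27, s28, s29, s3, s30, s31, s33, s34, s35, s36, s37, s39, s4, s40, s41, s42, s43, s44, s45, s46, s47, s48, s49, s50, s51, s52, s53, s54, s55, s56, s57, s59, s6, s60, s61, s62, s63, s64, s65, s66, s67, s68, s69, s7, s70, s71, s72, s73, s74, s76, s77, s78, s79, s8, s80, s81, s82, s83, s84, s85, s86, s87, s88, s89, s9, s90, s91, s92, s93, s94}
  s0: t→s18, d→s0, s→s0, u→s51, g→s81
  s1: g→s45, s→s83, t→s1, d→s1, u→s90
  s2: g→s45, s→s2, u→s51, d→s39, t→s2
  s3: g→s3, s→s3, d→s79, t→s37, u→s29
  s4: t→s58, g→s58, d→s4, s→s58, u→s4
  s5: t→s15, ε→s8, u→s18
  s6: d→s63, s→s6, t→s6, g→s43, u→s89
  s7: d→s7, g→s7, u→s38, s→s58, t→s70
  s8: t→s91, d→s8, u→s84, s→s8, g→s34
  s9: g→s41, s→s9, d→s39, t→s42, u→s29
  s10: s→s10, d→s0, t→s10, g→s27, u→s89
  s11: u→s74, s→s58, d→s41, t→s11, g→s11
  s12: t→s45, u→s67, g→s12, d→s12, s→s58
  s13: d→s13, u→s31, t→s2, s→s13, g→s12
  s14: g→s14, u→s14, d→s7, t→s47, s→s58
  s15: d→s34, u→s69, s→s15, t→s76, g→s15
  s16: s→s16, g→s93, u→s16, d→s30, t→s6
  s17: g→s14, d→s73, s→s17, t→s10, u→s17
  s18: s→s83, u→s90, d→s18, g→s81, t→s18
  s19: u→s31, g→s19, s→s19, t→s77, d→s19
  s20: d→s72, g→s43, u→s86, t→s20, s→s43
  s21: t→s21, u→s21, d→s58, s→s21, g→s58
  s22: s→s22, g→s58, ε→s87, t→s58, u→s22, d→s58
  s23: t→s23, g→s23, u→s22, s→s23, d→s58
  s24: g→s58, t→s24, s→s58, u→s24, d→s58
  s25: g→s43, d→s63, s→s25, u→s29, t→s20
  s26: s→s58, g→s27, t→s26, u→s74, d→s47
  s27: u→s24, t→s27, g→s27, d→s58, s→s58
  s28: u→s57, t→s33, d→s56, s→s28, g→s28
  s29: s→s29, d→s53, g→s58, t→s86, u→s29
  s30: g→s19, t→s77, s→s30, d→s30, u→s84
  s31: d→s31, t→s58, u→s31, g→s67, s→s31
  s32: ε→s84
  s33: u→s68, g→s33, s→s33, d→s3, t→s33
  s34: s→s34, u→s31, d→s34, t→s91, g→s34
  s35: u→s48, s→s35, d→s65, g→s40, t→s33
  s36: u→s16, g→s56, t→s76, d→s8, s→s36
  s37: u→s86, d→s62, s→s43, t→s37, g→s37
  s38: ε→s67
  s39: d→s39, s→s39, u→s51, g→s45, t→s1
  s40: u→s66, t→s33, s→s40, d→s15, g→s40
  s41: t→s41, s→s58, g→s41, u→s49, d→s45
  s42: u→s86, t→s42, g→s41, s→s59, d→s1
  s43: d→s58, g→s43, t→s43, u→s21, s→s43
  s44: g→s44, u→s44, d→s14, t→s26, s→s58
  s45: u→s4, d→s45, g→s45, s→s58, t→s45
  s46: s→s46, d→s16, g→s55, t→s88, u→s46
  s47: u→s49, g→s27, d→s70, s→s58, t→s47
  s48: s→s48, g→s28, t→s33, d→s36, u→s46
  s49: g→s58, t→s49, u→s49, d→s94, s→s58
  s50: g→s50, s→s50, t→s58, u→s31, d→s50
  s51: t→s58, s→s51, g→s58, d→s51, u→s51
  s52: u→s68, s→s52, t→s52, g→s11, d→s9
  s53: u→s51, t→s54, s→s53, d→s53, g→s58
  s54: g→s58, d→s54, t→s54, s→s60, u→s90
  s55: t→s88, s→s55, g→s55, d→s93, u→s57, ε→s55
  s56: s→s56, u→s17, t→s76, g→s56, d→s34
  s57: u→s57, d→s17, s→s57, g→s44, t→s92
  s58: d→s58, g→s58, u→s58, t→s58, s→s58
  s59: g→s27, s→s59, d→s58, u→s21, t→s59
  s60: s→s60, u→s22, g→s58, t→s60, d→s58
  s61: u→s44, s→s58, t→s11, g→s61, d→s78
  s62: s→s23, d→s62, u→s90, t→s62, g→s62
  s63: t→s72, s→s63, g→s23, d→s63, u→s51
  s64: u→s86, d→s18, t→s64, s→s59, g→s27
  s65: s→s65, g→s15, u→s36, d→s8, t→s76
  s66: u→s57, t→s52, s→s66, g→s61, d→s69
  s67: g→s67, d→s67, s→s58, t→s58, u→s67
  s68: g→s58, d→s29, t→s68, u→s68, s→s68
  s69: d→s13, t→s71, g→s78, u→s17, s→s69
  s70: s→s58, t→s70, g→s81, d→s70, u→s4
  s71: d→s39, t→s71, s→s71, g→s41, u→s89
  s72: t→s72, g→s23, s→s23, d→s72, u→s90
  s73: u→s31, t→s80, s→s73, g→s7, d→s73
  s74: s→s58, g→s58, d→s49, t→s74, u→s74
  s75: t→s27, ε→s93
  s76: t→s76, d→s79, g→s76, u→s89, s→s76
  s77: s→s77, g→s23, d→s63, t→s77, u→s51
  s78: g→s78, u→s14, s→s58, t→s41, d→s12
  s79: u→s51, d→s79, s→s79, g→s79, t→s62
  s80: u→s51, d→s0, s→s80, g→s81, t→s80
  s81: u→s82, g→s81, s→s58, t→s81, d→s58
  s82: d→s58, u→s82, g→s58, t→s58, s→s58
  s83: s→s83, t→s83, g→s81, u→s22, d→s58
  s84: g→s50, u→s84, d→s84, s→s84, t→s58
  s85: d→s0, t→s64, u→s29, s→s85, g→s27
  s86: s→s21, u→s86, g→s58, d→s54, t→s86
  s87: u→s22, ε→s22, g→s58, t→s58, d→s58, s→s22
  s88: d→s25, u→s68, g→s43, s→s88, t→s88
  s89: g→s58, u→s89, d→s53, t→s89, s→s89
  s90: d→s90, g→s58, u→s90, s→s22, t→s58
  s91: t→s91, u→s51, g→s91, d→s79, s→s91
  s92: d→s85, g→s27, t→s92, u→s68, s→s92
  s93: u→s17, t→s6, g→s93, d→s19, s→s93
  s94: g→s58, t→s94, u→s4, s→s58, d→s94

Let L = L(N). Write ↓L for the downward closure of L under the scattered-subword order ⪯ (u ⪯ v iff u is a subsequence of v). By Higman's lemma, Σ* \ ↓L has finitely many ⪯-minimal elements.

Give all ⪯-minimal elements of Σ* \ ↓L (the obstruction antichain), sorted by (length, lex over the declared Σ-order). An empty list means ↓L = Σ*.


min(Σ*\↓L) = [tug, ddut, gugs, uutgd, tdtsd].

|Q|=95, |F|=90, |δ|=465 (7 ε).
min D↑ (90 st, q0=0, F={26}): 0:u→1,s→0,d→2,t→3,g→4 1:u→5,s→1,d→6,t→3,g→7 2:u→6,s→2,d→8,t→9,g→10 3:u→11,s→3,d→12,t→3,g→3 4:u→13,s→4,d→10,t→3,g→4 5:u→5,s→5,d→14,t→15,g→16 6:u→14,s→6,d→8,t→9,g→17 7:u→18,s→7,d→17,t→3,g→7 8:u→19,s→8,d→8,t→20,g→21 9:u→22,s→9,d→23,t→9,g→9 10:u→24,s→10,d→21,t→9,g→10 11:u→11,s→11,d→25,t→11,g→26 12:u→25,s→12,d→23,t→27,g→12 13:u→18,s→13,d→24,t→28,g→29 14:u→14,s→14,d→30,t→31,g→32 15:u→11,s→15,d→33,t→15,g→34 16:u→18,s→16,d→32,t→15,g→16 17:u→35,s→17,d→21,t→9,g→17 18:u→18,s→18,d→35,t→36,g→37 19:u→19,s→19,d→19,t→26,g→38 20:u→39,s→20,d→23,t→20,g→20 21:u→40,s→21,d→21,t→20,g→21 22:u→22,s→22,d→41,t→22,g→26 23:u→39,s→23,d→23,t→42,g→23 24:u→35,s→24,d→43,t→44,g→45 25:u→25,s→25,d→41,t→46,g→26 26:u→26,s→26,d→26,t→26,g→26 27:u→46,s→34,d→42,t→27,g→27 28:u→11,s→28,d→47,t→28,g→48 29:u→37,s→26,d→45,t→48,g→29 30:u→19,s→30,d→30,t→49,g→50 31:u→22,s→31,d→51,t→31,g→34 32:u→35,s→32,d→50,t→31,g→32 33:u→25,s→33,d→51,t→52,g→34 34:u→53,s→34,d→26,t→34,g→34 35:u→35,s→35,d→54,t→55,g→56 36:u→11,s→36,d→57,t→36,g→58 37:u→37,s→26,d→56,t→59,g→37 38:u→40,s→38,d→38,t→26,g→38 39:u→39,s→39,d→39,t→26,g→26 40:u→40,s→40,d→40,t→26,g→60 41:u→39,s→41,d→41,t→61,g→26 42:u→62,s→63,d→42,t→42,g→42 43:u→40,s→43,d→43,t→64,g→65 44:u→22,s→44,d→66,t→44,g→67 45:u→56,s→26,d→65,t→67,g→45 46:u→46,s→53,d→61,t→46,g→26 47:u→25,s→47,d→66,t→68,g→67 48:u→69,s→26,d→67,t→48,g→48 49:u→39,s→49,d→51,t→49,g→63 50:u→40,s→50,d→50,t→49,g→50 51:u→39,s→51,d→51,t→70,g→63 52:u→46,s→34,d→70,t→52,g→34 53:u→53,s→53,d→26,t→53,g→26 54:u→40,s→54,d→54,t→71,g→72 55:u→22,s→55,d→73,t→55,g→58 56:u→56,s→26,d→72,t→74,g→56 57:u→25,s→57,d→73,t→75,g→58 58:u→76,s→26,d→26,t→58,g→58 59:u→69,s→26,d→74,t→59,g→58 60:u→60,s→26,d→60,t→26,g→60 61:u→62,s→77,d→61,t→61,g→26 62:u→62,s→78,d→62,t→26,g→26 63:u→78,s→63,d→26,t→63,g→63 64:u→39,s→64,d→66,t→64,g→79 65:u→60,s→26,d→65,t→79,g→65 66:u→39,s→66,d→66,t→80,g→79 67:u→81,s→26,d→79,t→67,g→67 68:u→46,s→82,d→80,t→68,g→67 69:u→69,s→26,d→81,t→69,g→26 70:u→62,s→63,d→70,t→70,g→63 71:u→39,s→71,d→73,t→71,g→83 72:u→60,s→26,d→72,t→84,g→72 73:u→39,s→73,d→73,t→85,g→83 74:u→81,s→26,d→84,t→74,g→58 75:u→46,s→82,d→85,t→75,g→58 76:u→76,s→26,d→26,t→76,g→26 77:u→78,s→77,d→26,t→77,g→26 78:u→78,s→78,d→26,t→26,g→26 79:u→86,s→26,d→79,t→79,g→79 80:u→62,s→87,d→80,t→80,g→79 81:u→81,s→26,d→88,t→81,g→26 82:u→53,s→82,d→26,t→82,g→58 83:u→89,s→26,d→26,t→83,g→83 84:u→86,s→26,d→84,t→84,g→83 85:u→62,s→87,d→85,t→85,g→83 86:u→86,s→26,d→86,t→26,g→26 87:u→78,s→87,d→26,t→87,g→83 88:u→86,s→26,d→88,t→88,g→26 89:u→89,s→26,d→26,t→26,g→26 (ε-aug+det+¬).
'tug': |S_i|=[92, 59, 19, 1] end={s58} — reject; 3/3 single-dels accept.
'ddut': N↓-sim [92, 74, 41, 12, 1] end={s58} — reject; 4/4 del acc.
'gugs': N↓-sim [92, 83, 58, 23, 1] end={s58} — reject; 4/4 deletions ∈↓L.
'uutgd': |S_i|=[92, 88, 59, 42, 10, 1] end={s58} ∉↓L; 5/5 single-dels accept.
'tdtsd': N↓-sim [92, 59, 42, 31, 13, 1] end={s58} rej; 5/5 del acc.
5 minimals (antichain).


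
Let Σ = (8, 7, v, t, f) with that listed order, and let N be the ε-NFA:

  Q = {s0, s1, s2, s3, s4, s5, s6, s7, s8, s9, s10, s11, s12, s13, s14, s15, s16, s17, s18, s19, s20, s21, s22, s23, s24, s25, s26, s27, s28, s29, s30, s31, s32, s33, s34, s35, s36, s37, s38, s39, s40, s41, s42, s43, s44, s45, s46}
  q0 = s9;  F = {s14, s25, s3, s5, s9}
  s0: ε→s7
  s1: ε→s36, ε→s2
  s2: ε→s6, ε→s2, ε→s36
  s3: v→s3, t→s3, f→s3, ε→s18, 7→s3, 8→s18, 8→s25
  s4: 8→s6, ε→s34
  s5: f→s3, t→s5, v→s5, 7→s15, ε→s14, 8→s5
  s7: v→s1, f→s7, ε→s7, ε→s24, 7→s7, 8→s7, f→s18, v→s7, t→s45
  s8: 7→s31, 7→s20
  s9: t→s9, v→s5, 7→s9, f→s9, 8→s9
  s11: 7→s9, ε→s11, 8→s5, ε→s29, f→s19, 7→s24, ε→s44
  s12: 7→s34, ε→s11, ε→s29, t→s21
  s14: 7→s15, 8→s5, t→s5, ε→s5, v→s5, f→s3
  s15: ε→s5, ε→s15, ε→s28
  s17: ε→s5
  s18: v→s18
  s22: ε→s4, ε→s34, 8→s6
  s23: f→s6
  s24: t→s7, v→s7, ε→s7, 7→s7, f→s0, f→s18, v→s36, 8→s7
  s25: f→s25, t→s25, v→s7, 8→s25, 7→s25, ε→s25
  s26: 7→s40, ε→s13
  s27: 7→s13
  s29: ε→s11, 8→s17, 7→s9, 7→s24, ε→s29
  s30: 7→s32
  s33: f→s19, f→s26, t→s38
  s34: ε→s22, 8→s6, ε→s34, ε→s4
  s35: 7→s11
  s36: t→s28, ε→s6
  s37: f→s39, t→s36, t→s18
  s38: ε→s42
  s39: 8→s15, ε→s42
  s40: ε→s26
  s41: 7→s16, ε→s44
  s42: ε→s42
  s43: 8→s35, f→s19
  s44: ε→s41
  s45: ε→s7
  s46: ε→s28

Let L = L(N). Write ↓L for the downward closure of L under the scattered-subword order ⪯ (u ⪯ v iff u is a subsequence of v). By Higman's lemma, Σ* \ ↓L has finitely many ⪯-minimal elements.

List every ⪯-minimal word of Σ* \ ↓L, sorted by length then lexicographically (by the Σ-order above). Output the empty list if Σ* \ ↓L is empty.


|Q|=47, |F|=5, |δ|=111 (40 ε).
min D↑ (5 st, q0=0, F={4}): 0:8→0,7→0,v→1,t→0,f→0 1:8→1,7→1,v→1,t→1,f→2 2:8→3,7→2,v→2,t→2,f→2 3:8→3,7→3,v→4,t→3,f→3 4:8→4,7→4,v→4,t→4,f→4 [Hopcroft].
'vf8v': |S_i|=[16, 15, 12, 11, 10] end={s0,s1,s18,s2,s24,s28,s36,s45,s6,s7} — reject; 4/4 deletions ∈↓L.
1 obstructions.

A = [vf8v].


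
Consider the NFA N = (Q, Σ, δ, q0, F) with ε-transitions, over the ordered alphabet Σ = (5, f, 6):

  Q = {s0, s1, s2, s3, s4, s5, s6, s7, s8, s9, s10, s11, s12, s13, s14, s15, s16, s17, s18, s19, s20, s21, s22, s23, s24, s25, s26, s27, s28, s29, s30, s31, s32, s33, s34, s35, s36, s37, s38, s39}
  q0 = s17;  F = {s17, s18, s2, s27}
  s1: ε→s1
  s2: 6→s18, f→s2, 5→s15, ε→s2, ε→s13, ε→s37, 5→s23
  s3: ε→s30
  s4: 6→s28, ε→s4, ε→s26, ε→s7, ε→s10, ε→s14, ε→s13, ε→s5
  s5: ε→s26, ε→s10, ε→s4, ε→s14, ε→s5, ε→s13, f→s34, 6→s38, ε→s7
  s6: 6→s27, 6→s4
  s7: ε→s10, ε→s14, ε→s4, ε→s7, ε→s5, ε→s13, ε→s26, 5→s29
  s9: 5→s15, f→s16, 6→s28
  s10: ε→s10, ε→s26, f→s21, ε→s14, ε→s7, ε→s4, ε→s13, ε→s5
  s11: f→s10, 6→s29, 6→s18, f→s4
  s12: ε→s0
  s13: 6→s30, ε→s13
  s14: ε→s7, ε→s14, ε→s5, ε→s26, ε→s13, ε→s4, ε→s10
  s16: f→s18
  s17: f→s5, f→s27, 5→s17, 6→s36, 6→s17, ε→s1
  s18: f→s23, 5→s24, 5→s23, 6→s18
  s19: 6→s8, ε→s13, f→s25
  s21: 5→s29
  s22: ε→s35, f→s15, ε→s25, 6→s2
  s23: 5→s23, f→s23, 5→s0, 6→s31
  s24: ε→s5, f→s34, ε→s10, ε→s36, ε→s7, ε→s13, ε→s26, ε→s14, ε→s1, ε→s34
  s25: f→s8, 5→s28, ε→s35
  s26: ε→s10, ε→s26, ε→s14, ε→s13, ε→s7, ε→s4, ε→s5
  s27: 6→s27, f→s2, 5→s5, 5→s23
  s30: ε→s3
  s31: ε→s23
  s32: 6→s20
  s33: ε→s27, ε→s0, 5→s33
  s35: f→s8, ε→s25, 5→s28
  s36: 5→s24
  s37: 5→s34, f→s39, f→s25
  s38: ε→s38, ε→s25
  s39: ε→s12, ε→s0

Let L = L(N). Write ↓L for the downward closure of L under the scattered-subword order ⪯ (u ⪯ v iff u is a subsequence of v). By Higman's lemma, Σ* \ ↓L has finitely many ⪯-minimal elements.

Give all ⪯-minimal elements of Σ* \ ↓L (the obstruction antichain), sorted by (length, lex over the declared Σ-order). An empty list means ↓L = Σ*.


Antichain: [f5, ff6f].

|Q|=40, |F|=4, |δ|=125 (72 ε).
min D↑ (5 st, q0=0, F={2}): 0:5→0,f→1,6→0 1:5→2,f→3,6→1 2:5→2,f→2,6→2 3:5→2,f→3,6→4 4:5→2,f→2,6→4.
'f5': run [31, 30, 24] end={s0,s1,s10,s13,s14,s15,s21,s23,s24,s25,s26,s28,…} — reject; 2/2 deletions ∈↓L.
'ff6f': |S_i|=[31, 30, 29, 24, 7] end={s0,s21,s23,s29,s31,s34,s8} — reject; 4/4 del acc.
2 words, ⪯-incomp.


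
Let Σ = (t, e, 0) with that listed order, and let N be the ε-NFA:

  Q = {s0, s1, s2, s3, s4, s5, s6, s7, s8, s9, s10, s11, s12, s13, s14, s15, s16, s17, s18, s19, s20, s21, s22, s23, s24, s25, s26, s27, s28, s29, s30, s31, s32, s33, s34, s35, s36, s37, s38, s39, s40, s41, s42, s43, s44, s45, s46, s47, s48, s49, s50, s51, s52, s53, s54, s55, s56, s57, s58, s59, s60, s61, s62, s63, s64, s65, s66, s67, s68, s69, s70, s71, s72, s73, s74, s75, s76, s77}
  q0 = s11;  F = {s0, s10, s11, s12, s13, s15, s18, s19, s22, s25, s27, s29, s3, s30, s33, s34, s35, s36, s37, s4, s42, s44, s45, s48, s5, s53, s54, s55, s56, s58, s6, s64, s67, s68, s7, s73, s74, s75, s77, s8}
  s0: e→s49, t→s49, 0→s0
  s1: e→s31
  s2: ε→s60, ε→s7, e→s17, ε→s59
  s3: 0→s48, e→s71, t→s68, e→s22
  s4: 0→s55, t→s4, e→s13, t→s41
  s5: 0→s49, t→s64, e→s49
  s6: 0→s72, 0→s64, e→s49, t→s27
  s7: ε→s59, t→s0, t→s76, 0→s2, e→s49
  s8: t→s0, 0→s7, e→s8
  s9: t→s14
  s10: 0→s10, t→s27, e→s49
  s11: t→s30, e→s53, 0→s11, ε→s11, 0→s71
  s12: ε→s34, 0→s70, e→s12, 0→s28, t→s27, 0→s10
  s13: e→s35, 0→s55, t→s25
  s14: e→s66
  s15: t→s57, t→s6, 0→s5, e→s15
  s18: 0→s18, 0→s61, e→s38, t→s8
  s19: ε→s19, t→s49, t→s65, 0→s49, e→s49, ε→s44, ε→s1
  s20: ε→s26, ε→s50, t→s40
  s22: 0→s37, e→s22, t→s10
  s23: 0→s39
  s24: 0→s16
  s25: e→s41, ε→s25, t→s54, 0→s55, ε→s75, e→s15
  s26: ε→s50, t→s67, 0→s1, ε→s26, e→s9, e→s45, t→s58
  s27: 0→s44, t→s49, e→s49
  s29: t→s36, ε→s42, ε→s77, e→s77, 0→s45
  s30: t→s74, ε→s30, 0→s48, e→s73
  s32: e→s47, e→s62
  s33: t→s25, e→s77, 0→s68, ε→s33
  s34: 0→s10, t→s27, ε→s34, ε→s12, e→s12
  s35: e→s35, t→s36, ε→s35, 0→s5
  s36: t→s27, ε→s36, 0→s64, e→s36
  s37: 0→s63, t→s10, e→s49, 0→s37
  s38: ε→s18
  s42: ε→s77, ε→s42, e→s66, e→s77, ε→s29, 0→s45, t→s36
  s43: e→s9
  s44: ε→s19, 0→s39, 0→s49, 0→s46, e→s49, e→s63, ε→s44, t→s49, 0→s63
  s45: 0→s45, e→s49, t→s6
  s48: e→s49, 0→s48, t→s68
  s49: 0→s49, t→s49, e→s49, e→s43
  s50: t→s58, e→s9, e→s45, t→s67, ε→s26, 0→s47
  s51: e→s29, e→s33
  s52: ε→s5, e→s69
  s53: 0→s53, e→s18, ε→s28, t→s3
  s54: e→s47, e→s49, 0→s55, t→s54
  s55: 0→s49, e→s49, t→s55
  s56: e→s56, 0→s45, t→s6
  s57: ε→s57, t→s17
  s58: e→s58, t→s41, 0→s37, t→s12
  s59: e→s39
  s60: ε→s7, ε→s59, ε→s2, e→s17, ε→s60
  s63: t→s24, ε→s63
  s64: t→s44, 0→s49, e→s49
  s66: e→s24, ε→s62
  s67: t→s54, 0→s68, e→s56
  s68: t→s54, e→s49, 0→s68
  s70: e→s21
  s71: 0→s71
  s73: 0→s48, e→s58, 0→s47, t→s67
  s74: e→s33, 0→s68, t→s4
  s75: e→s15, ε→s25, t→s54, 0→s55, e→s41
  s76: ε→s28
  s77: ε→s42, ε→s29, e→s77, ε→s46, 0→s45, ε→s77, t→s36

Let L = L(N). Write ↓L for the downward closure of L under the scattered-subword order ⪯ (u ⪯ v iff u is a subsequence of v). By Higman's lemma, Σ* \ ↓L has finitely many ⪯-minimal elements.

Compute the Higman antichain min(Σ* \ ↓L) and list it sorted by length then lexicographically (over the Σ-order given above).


|Q|=78, |F|=40, |δ|=220 (45 ε).
min D↑ (36 st, q0=0, F={13}): 0:t→1,e→2,0→0 1:t→3,e→4,0→5 2:t→6,e→7,0→2 3:t→8,e→9,0→10 4:t→11,e→12,0→5 5:t→10,e→13,0→5 6:t→10,e→14,0→5 7:t→15,e→7,0→7 8:t→8,e→16,0→17 9:t→18,e→19,0→10 10:t→20,e→13,0→10 11:t→20,e→21,0→10 12:t→22,e→12,0→23 13:t→13,e→13,0→13 14:t→24,e→14,0→23 15:t→25,e→15,0→26 16:t→18,e→27,0→17 17:t→17,e→13,0→13 18:t→20,e→28,0→17 19:t→29,e→19,0→30 20:t→20,e→13,0→17 21:t→31,e→21,0→30 22:t→32,e→22,0→24 23:t→24,e→13,0→23 24:t→32,e→13,0→24 25:t→13,e→13,0→25 26:t→25,e→13,0→26 27:t→29,e→27,0→33 28:t→31,e→28,0→33 29:t→32,e→29,0→34 30:t→31,e→13,0→30 31:t→32,e→13,0→34 32:t→13,e→13,0→35 33:t→34,e→13,0→13 34:t→35,e→13,0→13 35:t→13,e→13,0→13.
't0e': run [69, 64, 40, 14] end={s14,s16,s17,s21,s24,s31,s39,s43,s47,s49,s62,s63,…} — reject; 3/3 del acc.
'ette': N↓-sim [69, 65, 53, 30, 11] end={s14,s16,s24,s31,s43,s47,s49,s62,s63,s66,s9} — reject; 4/4 single-dels accept.
'ttt00': N↓-sim [69, 64, 51, 34, 20, 11] end={s14,s16,s24,s39,s43,s46,s49,s62,s63,s66,s9} rej; 5/5 deletions ∈↓L.
'eettt': N↓-sim [69, 65, 53, 37, 21, 9] end={s14,s16,s24,s43,s49,s62,s65,s66,s9} ∉↓L; 5/5 deletions ∈↓L.
4 obstructions.

Antichain: [t0e, ette, ttt00, eettt].


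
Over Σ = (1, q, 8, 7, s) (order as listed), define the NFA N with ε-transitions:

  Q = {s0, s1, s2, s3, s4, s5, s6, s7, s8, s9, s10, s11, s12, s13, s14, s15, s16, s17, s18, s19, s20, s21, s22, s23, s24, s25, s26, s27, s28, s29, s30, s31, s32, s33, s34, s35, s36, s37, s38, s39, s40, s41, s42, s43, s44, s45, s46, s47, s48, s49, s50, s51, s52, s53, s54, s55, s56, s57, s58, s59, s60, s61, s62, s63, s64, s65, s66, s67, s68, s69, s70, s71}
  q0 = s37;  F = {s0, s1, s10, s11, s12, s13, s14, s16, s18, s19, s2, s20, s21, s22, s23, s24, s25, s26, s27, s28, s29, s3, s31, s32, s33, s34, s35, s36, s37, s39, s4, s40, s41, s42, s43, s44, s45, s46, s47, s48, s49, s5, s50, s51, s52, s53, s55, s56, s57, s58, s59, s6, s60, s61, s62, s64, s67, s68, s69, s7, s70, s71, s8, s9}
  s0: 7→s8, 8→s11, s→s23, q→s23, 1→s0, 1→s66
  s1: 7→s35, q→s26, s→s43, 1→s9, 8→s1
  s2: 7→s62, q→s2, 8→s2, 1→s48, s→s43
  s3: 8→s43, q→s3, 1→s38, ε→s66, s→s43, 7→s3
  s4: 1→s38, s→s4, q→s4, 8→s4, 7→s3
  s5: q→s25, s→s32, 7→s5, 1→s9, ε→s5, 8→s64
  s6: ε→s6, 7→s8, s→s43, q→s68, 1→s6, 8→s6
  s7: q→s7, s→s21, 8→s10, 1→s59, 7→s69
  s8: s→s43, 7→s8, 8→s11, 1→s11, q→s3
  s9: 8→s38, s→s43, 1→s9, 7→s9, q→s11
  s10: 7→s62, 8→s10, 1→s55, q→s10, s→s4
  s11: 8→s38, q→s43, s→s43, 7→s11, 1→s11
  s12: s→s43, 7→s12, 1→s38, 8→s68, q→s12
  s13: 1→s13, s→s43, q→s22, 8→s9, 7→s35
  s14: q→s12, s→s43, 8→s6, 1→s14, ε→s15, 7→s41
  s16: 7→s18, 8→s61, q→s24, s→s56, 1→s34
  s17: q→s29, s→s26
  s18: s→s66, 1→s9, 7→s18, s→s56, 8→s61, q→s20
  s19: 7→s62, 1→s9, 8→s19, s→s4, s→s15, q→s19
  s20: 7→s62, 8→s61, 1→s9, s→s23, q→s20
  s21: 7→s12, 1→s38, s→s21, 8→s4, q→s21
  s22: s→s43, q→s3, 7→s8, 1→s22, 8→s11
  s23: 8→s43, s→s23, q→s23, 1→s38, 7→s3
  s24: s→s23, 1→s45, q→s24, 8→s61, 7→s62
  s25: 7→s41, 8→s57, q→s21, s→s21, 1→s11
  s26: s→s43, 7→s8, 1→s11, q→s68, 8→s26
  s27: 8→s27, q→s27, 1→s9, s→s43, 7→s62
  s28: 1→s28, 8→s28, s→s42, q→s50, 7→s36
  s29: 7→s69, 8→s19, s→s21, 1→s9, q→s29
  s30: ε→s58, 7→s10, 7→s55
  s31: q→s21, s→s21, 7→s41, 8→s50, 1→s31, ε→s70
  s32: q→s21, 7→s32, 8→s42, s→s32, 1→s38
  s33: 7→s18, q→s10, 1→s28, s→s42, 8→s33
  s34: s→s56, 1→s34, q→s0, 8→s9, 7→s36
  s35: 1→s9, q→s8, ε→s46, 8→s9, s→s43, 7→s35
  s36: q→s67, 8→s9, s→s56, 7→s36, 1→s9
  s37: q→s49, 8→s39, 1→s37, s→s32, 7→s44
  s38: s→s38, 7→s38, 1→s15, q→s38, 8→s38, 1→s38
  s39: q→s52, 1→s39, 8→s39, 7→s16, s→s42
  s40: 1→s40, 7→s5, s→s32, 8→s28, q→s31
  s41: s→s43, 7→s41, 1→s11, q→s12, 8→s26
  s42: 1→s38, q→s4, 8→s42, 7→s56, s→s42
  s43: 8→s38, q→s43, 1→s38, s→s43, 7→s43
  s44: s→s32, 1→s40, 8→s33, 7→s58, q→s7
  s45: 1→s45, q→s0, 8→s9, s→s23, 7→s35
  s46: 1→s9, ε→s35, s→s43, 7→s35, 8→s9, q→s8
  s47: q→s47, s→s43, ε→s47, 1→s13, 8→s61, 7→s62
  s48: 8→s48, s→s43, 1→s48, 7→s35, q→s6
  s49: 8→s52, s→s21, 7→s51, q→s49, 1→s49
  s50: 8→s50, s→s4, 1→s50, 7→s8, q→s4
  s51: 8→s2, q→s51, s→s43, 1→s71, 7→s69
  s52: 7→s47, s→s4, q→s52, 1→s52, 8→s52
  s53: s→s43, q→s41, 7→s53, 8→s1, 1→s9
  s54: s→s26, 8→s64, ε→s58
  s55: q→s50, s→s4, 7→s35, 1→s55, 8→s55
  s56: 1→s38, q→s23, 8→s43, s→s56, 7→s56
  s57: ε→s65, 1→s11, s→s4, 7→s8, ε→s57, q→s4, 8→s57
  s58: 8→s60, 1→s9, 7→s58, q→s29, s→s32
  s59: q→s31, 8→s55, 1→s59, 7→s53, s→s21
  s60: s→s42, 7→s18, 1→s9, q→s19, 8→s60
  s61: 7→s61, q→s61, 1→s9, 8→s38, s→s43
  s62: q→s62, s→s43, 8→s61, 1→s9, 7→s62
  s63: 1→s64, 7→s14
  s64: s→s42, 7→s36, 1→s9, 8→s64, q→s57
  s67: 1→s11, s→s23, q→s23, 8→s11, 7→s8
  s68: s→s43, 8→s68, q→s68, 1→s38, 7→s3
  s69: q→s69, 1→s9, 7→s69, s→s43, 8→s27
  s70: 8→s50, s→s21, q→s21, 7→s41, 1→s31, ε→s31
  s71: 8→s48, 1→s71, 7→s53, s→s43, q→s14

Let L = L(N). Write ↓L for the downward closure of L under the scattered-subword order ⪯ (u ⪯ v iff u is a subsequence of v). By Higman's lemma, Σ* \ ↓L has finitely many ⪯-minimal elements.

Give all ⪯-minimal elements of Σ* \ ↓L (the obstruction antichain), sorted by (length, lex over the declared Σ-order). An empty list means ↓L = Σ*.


min(Σ*\↓L) = [s1, q7s8, 8788, 7718, 71qq1].

|Q|=72, |F|=64, |δ|=350 (13 ε).
min D↑ (63 st, q0=0, F={14}): 0:1→0,q→1,8→2,7→3,s→4 1:1→1,q→1,8→5,7→6,s→7 2:1→2,q→5,8→2,7→8,s→9 3:1→10,q→11,8→12,7→13,s→4 4:1→14,q→7,8→9,7→4,s→4 5:1→5,q→5,8→5,7→15,s→16 6:1→17,q→6,8→18,7→19,s→20 7:1→14,q→7,8→16,7→21,s→7 8:1→22,q→23,8→24,7→25,s→26 9:1→14,q→16,8→9,7→26,s→9 10:1→10,q→27,8→28,7→29,s→4 11:1→30,q→11,8→31,7→19,s→7 12:1→28,q→31,8→12,7→25,s→9 13:1→32,q→33,8→34,7→13,s→4 14:1→14,q→14,8→14,7→14,s→14 15:1→35,q→15,8→24,7→36,s→20 16:1→14,q→16,8→16,7→37,s→16 17:1→17,q→38,8→39,7→40,s→20 18:1→39,q→18,8→18,7→36,s→20 19:1→32,q→19,8→41,7→19,s→20 20:1→14,q→20,8→14,7→20,s→20 21:1→14,q→21,8→42,7→21,s→20 22:1→22,q→43,8→32,7→44,s→26 23:1→45,q→23,8→24,7→36,s→46 24:1→32,q→24,8→14,7→24,s→20 25:1→32,q→47,8→24,7→25,s→26 26:1→14,q→46,8→20,7→26,s→26 27:1→27,q→7,8→48,7→49,s→7 28:1→28,q→48,8→28,7→44,s→9 29:1→32,q→50,8→51,7→29,s→4 30:1→30,q→27,8→52,7→40,s→7 31:1→52,q→31,8→31,7→36,s→16 32:1→32,q→53,8→14,7→32,s→20 33:1→32,q→33,8→54,7→19,s→7 34:1→32,q→54,8→34,7→25,s→9 35:1→35,q→55,8→32,7→56,s→20 36:1→32,q→36,8→24,7→36,s→20 37:1→14,q→37,8→20,7→37,s→20 38:1→38,q→21,8→57,7→49,s→20 39:1→39,q→57,8→39,7→56,s→20 40:1→32,q→49,8→58,7→40,s→20 41:1→32,q→41,8→41,7→36,s→20 42:1→14,q→42,8→42,7→37,s→20 43:1→43,q→46,8→53,7→59,s→46 44:1→32,q→60,8→32,7→44,s→26 45:1→45,q→43,8→32,7→56,s→46 46:1→14,q→46,8→20,7→37,s→46 47:1→32,q→47,8→24,7→36,s→46 48:1→48,q→16,8→48,7→59,s→16 49:1→53,q→21,8→61,7→49,s→20 50:1→53,q→7,8→62,7→49,s→7 51:1→32,q→62,8→51,7→44,s→9 52:1→52,q→48,8→52,7→56,s→16 53:1→53,q→20,8→14,7→53,s→20 54:1→32,q→54,8→54,7→36,s→16 55:1→55,q→37,8→53,7→59,s→20 56:1→32,q→59,8→32,7→56,s→20 57:1→57,q→42,8→57,7→59,s→20 58:1→32,q→61,8→58,7→56,s→20 59:1→53,q→37,8→53,7→59,s→20 60:1→53,q→46,8→53,7→59,s→46 61:1→53,q→42,8→61,7→59,s→20 62:1→53,q→16,8→62,7→59,s→16 [Hopcroft].
's1': N↓-sim [68, 13, 2] end={s15,s38} — reject; 2/2 deletions ∈↓L.
'q7s8': run [68, 51, 29, 3, 2] end={s15,s38} — reject; 4/4 single-dels accept.
'8788': N↓-sim [68, 47, 26, 6, 2] end={s15,s38} — reject; 4/4 deletions ∈↓L.
'7718': N↓-sim [68, 64, 39, 5, 2] end={s15,s38} rej; 4/4 deletions ∈↓L.
'71qq1': run [68, 64, 45, 25, 10, 2] end={s15,s38} rej; 5/5 deletions ∈↓L.
5 minimals (antichain).


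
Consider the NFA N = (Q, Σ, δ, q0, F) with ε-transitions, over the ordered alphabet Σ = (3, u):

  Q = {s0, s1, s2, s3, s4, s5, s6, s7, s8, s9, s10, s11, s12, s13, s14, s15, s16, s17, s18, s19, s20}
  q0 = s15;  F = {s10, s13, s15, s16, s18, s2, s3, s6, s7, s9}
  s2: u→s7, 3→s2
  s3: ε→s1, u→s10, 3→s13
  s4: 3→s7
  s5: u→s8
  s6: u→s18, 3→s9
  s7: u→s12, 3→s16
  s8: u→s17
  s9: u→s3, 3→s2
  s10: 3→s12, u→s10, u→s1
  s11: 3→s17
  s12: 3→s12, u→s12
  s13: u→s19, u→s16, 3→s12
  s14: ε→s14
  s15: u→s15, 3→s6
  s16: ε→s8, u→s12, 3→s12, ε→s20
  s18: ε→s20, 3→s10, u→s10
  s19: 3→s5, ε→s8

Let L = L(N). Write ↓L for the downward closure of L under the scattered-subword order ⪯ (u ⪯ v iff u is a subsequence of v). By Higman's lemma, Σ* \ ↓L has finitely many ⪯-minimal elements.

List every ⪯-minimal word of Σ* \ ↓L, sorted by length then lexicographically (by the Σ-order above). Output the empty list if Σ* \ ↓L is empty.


A = [3u33, 3uu3, 333uu].

|Q|=21, |F|=10, |δ|=35 (6 ε).
min D↑ (11 st, q0=0, F={9}): 0:3→1,u→0 1:3→2,u→3 2:3→4,u→5 3:3→6,u→6 4:3→4,u→7 5:3→8,u→6 6:3→9,u→6 7:3→10,u→9 8:3→9,u→10 9:3→9,u→9 10:3→9,u→9 (ε-aug+det+¬).
'3u33': run [17, 16, 13, 10, 4] end={s12,s17,s5,s8} rej; 4/4 deletions ∈↓L.
'3uu3': |S_i|=[17, 16, 13, 9, 4] end={s12,s17,s5,s8} rej; 4/4 del acc.
'333uu': run [17, 16, 14, 10, 8, 3] end={s12,s17,s8} — reject; 5/5 single-dels accept.
3 obstructions.


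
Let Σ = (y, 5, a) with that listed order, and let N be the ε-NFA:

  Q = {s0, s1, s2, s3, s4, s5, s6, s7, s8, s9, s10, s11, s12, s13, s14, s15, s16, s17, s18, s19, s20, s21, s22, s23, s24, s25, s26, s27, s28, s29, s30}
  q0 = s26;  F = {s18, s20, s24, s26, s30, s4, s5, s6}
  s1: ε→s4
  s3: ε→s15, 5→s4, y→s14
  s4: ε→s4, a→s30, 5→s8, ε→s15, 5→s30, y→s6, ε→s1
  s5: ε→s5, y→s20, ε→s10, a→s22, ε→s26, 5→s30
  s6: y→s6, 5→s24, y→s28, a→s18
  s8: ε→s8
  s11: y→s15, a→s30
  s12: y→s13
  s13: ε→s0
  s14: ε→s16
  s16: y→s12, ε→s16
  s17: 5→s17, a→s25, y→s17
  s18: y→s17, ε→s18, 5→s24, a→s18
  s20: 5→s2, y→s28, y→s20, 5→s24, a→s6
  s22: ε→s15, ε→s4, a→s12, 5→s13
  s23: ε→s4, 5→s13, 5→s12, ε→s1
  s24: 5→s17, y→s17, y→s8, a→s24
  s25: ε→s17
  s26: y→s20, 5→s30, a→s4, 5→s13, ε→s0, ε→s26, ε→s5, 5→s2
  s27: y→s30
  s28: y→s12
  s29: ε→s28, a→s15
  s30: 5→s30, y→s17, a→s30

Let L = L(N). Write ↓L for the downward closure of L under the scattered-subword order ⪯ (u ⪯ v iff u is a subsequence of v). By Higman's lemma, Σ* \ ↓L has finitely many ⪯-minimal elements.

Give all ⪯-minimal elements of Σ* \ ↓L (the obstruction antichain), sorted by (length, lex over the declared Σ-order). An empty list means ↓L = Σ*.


|Q|=31, |F|=8, |δ|=69 (22 ε).
min D↑ (8 st, q0=0, F={6}): 0:y→1,5→2,a→3 1:y→1,5→4,a→5 2:y→6,5→2,a→2 3:y→5,5→2,a→2 4:y→6,5→6,a→4 5:y→5,5→4,a→7 6:y→6,5→6,a→6 7:y→6,5→4,a→7.
'5y': run [20, 8, 3] end={s17,s25,s8} ∉↓L; 2/2 del acc.
'y55': |S_i|=[20, 12, 5, 2] end={s17,s25} ∉↓L; 3/3 single-dels accept.
'aay': run [20, 15, 9, 5] end={s0,s13,s17,s25,s8} ∉↓L; 3/3 deletions ∈↓L.
3 words, ⪯-incomp.

min(Σ*\↓L) = [5y, y55, aay].


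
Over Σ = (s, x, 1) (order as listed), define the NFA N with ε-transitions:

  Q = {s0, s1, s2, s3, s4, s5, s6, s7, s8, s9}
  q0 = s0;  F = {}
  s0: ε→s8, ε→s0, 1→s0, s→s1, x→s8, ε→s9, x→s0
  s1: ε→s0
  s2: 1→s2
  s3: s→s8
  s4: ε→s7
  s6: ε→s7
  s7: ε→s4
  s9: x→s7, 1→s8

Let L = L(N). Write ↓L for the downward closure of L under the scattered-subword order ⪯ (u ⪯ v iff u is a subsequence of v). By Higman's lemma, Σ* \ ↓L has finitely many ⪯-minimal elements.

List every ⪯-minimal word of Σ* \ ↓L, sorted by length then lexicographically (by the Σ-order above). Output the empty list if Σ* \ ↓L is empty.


A = [ε].

|Q|=10, |F|=0, |δ|=15 (7 ε).
min D↑ (1 st, q0=0, F={0}): 0:s→0,x→0,1→0.
ε ∈ L(D↑) ⇒ ↓L = ∅.


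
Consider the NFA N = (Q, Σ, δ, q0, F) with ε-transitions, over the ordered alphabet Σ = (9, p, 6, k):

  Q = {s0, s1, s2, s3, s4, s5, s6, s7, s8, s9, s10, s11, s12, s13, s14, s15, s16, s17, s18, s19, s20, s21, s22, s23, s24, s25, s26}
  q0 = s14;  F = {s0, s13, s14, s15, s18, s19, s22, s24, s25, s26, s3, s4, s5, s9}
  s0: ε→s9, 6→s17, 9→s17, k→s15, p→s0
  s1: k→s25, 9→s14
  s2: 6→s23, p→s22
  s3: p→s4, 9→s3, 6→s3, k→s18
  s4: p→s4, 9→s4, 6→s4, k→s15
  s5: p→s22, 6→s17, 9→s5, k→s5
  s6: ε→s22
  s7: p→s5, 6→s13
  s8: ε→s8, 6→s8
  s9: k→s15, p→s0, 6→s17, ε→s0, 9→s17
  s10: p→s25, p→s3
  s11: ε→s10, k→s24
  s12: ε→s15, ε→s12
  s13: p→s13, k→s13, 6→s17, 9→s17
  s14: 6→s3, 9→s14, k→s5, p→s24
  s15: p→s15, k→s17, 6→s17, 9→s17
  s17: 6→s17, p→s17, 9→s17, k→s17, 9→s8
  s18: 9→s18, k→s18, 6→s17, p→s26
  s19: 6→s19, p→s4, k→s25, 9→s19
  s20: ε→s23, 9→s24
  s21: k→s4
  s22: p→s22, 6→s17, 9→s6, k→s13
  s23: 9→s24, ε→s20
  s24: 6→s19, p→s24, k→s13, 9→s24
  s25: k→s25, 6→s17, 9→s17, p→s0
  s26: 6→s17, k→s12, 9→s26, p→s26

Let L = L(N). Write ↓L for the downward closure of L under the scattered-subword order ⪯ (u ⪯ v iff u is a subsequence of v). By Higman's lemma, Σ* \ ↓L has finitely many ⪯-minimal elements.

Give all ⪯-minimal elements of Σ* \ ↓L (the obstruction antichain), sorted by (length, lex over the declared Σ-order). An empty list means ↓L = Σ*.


min(Σ*\↓L) = [k6, pk9, 6pkk].

|Q|=27, |F|=14, |δ|=83 (9 ε).
min D↑ (14 st, q0=0, F={9}): 0:9→0,p→1,6→2,k→3 1:9→1,p→1,6→4,k→5 2:9→2,p→6,6→2,k→7 3:9→3,p→8,6→9,k→3 4:9→4,p→6,6→4,k→10 5:9→9,p→5,6→9,k→5 6:9→6,p→6,6→6,k→11 7:9→7,p→12,6→9,k→7 8:9→8,p→8,6→9,k→5 9:9→9,p→9,6→9,k→9 10:9→9,p→13,6→9,k→10 11:9→9,p→11,6→9,k→9 12:9→12,p→12,6→9,k→11 13:9→9,p→13,6→9,k→11 [Hopcroft].
'k6': run [18, 13, 2] end={s17,s8} rej; 2/2 deletions ∈↓L.
'pk9': |S_i|=[18, 14, 8, 2] end={s17,s8} ∉↓L; 3/3 del acc.
'6pkk': |S_i|=[18, 12, 8, 4, 2] end={s17,s8} rej; 4/4 del acc.
3 obstructions.


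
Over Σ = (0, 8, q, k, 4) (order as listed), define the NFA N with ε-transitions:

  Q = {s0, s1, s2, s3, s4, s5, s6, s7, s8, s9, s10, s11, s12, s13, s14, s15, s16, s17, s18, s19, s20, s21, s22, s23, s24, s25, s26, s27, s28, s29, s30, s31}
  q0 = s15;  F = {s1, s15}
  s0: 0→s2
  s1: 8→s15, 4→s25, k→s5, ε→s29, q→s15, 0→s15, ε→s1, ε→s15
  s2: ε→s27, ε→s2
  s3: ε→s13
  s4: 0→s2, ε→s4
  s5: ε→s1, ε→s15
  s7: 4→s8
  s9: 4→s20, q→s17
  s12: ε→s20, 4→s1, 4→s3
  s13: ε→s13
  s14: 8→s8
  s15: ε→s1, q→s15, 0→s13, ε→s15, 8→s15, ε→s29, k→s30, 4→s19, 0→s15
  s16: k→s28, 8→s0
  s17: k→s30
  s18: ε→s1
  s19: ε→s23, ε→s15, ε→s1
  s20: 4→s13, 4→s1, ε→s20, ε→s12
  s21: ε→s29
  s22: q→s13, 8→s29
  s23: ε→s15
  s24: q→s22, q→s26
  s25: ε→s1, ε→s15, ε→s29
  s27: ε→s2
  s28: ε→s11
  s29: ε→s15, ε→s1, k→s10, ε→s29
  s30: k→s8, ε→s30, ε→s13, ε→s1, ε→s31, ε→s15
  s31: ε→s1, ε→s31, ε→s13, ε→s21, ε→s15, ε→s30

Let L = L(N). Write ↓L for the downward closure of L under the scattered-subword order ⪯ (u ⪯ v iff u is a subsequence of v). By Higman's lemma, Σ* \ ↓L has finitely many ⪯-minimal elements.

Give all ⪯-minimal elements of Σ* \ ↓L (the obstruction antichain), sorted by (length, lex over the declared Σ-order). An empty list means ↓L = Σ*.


|Q|=32, |F|=2, |δ|=71 (41 ε).
min D↑ (1 st, q0=0, F={}): 0:0→0,8→0,q→0,k→0,4→0.
L(D↑) = ∅; no obstructions.

min(Σ*\↓L) = [].


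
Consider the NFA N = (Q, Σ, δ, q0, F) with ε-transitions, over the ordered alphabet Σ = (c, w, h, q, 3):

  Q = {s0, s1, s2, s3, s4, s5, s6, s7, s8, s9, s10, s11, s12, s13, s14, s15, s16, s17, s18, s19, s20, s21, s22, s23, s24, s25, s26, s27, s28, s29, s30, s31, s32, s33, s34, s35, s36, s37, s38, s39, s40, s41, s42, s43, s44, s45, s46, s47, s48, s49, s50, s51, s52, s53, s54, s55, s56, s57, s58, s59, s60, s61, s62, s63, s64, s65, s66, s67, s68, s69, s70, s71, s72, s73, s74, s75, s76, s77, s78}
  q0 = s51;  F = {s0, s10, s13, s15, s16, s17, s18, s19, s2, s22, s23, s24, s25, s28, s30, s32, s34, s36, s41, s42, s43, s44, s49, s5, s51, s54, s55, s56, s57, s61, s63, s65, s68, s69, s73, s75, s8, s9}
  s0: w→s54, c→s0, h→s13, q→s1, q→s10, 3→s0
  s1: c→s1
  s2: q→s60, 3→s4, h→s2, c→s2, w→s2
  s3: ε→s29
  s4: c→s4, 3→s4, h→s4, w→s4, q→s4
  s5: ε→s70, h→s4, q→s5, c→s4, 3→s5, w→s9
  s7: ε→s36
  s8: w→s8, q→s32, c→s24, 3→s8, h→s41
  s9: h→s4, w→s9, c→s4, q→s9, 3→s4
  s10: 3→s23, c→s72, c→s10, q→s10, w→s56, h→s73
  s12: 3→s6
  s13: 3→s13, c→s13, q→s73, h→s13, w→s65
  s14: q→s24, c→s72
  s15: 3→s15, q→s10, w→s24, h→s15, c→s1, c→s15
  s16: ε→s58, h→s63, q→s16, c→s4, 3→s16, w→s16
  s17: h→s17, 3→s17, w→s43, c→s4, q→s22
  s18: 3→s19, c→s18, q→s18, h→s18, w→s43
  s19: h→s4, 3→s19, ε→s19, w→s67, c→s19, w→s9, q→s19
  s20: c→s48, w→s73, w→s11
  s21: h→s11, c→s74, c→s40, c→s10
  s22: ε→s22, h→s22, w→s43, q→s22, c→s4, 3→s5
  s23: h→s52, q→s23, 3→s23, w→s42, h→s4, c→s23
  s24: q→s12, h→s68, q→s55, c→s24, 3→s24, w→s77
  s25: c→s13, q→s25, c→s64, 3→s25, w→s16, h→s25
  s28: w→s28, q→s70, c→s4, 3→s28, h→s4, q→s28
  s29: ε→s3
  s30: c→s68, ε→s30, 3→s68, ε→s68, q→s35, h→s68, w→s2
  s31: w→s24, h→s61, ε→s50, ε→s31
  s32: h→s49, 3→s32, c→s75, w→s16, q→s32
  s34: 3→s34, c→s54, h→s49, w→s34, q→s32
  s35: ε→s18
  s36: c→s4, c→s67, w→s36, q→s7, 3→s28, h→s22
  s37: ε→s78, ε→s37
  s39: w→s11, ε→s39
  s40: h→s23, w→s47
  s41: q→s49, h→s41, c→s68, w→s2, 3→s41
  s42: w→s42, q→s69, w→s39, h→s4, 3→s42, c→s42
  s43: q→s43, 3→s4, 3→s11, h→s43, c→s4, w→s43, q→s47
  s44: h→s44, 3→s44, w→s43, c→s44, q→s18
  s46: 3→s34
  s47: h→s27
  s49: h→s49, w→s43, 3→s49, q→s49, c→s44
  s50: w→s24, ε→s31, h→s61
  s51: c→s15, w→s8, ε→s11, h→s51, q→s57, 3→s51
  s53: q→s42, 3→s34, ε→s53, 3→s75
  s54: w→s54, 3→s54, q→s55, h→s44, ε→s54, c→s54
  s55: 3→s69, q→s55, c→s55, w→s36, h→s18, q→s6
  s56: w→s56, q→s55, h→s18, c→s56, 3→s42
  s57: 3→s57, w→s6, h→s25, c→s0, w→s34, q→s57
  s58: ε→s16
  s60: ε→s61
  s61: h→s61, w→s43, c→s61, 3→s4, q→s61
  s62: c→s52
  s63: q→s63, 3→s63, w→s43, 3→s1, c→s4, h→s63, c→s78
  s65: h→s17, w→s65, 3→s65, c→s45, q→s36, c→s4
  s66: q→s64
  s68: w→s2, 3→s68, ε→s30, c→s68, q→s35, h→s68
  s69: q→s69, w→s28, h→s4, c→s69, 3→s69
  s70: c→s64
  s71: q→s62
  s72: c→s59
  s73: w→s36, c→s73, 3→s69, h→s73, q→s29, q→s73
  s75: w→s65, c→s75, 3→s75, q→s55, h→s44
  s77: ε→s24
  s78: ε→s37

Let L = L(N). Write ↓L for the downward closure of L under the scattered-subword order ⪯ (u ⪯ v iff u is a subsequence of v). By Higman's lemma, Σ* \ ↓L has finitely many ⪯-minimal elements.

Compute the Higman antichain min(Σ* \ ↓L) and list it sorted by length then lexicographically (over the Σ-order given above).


|Q|=79, |F|=38, |δ|=265 (24 ε).
min D↑ (38 st, q0=0, F={26}): 0:c→1,w→2,h→0,q→3,3→0 1:c→1,w→4,h→1,q→5,3→1 2:c→4,w→2,h→6,q→7,3→2 3:c→8,w→9,h→10,q→3,3→3 4:c→4,w→4,h→11,q→12,3→4 5:c→5,w→13,h→14,q→5,3→15 6:c→11,w→16,h→6,q→17,3→6 7:c→18,w→19,h→17,q→7,3→7 8:c→8,w→20,h→21,q→5,3→8 9:c→20,w→9,h→17,q→7,3→9 10:c→21,w→19,h→10,q→10,3→10 11:c→11,w→16,h→11,q→22,3→11 12:c→12,w→23,h→22,q→12,3→24 13:c→13,w→13,h→22,q→12,3→25 14:c→14,w→23,h→14,q→14,3→24 15:c→15,w→25,h→26,q→15,3→15 16:c→16,w→16,h→16,q→27,3→26 17:c→28,w→29,h→17,q→17,3→17 18:c→18,w→30,h→28,q→12,3→18 19:c→26,w→19,h→31,q→19,3→19 20:c→20,w→20,h→28,q→12,3→20 21:c→21,w→30,h→21,q→14,3→21 22:c→22,w→29,h→22,q→22,3→32 23:c→26,w→23,h→33,q→23,3→34 24:c→24,w→34,h→26,q→24,3→24 25:c→25,w→25,h→26,q→24,3→25 26:c→26,w→26,h→26,q→26,3→26 27:c→27,w→29,h→27,q→27,3→26 28:c→28,w→29,h→28,q→22,3→28 29:c→26,w→29,h→29,q→29,3→26 30:c→26,w→30,h→35,q→23,3→30 31:c→26,w→29,h→31,q→31,3→31 32:c→32,w→36,h→26,q→32,3→32 33:c→26,w→29,h→33,q→33,3→37 34:c→26,w→34,h→26,q→34,3→34 35:c→26,w→29,h→35,q→33,3→35 36:c→26,w→36,h→26,q→36,3→26 37:c→26,w→36,h→26,q→37,3→37.
'cq3h': run [62, 51, 35, 15, 2] end={s4,s52} rej; 4/4 del acc.
'whw3': run [62, 48, 27, 10, 2] end={s11,s4} rej; 4/4 deletions ∈↓L.
'wqwc': run [62, 48, 36, 23, 7] end={s1,s37,s4,s45,s64,s67,s78} ∉↓L; 4/4 deletions ∈↓L.
'qhwc': N↓-sim [62, 53, 35, 23, 7] end={s1,s37,s4,s45,s64,s67,s78} ∉↓L; 4/4 single-dels accept.
4 minimals (antichain).

A = [cq3h, whw3, wqwc, qhwc].
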